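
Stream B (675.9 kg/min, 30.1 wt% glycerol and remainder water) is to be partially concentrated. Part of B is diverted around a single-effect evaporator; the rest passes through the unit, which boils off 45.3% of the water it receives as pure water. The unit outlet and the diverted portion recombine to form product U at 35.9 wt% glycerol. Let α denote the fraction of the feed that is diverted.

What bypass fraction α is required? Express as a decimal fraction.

All 675.9×0.301 = 203.45 kg/min of glycerol reaches U, so U = 203.45/0.359 = 566.7 kg/min and vapour = 109.2 kg/min.
The evaporator receives (1−α)·675.9 of feed at 0.699 water and removes 0.453 of that water:
0.453×0.699×(1−α)×675.9 = 109.2
(1−α) = 109.2/214.02 = 0.5102;  α = 0.4898.

0.490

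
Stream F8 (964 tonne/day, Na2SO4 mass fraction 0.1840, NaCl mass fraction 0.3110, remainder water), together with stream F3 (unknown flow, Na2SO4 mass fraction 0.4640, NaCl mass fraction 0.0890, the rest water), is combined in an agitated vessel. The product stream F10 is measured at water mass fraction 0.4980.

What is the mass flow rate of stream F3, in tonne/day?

Let F3 be the unknown flow. Total out = 964 + F3.
water balance: 486.82 + 0.447·F3 = 0.498·(964 + F3)
(0.447 − 0.498)·F3 = 0.498×964 − 486.82 = -6.748
F3 = -6.748 / -0.051 = 132.31 tonne/day

132.3 tonne/day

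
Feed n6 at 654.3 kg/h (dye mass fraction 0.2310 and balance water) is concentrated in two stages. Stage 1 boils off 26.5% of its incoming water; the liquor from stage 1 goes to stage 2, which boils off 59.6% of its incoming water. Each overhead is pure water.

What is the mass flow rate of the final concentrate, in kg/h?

water in feed = 654.3×0.769 = 503.16 kg/h.
After stage 1: water left = (1−0.265)×503.16 = 369.82; stream total = 520.96 kg/h.
After stage 2: water left = (1−0.596)×369.82 = 149.41; final concentrate = 300.55 kg/h.

300.6 kg/h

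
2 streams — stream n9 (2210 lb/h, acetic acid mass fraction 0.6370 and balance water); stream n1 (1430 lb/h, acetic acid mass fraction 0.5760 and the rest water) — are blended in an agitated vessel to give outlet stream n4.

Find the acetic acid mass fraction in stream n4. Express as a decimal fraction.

0.6130

Total flow out = 2210 + 1430 = 3640 lb/h.
acetic acid in = 2210×0.637 + 1430×0.576 = 2231.4 lb/h.
acetic acid mass fraction in n4 = 2231.4/3640 = 0.6130.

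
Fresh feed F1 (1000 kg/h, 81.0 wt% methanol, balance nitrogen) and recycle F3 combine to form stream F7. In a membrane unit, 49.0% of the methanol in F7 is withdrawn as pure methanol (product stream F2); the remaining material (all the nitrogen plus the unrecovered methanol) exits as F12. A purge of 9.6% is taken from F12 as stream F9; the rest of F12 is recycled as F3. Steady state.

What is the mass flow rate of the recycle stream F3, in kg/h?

nitrogen enters only via F1 and leaves only via the purge: 1000×0.190 = 0.096×(nitrogen in F12), and the membrane unit passes all nitrogen, so nitrogen in F7 = nitrogen in F12 = 1979.2 kg/h.
methanol in F7: m_A = 1000×0.810 + (1−0.096)·(1−0.490)·m_A, so m_A = 810/0.5390 = 1502.9 kg/h.
F12 = (1−0.490)×1502.9 + 1979.2 = 2745.6 kg/h.
Recycle F3 = (1−0.096)×2745.6 = 2482.1 kg/h.

2482 kg/h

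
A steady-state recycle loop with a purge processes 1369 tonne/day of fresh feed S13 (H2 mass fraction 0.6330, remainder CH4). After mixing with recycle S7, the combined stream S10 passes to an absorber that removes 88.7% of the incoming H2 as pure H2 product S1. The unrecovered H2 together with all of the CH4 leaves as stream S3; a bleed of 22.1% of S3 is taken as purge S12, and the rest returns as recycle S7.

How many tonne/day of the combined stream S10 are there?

3224 tonne/day

CH4 enters only via S13 and leaves only via the purge: 1369×0.367 = 0.221×(CH4 in S3), and the absorber passes all CH4, so CH4 in S10 = CH4 in S3 = 2273.4 tonne/day.
H2 in S10: m_A = 1369×0.633 + (1−0.221)·(1−0.887)·m_A, so m_A = 866.58/0.9120 = 950.22 tonne/day.
S10 = 950.22 + 2273.4 = 3223.6 tonne/day.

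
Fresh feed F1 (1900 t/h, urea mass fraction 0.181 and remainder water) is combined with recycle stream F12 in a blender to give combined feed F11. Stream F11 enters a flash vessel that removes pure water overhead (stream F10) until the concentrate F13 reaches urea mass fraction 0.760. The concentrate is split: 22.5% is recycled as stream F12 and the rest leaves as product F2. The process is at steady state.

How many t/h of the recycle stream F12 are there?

131.4 t/h

Overall urea balance (none leaves overhead): urea in fresh feed = urea in product, i.e. 1900×0.181 = (1−0.225)·F13·0.760.
F13 = 343.9/(0.760×0.775) = 583.87 t/h.
Recycle F12 = 0.225×583.87 = 131.37 t/h.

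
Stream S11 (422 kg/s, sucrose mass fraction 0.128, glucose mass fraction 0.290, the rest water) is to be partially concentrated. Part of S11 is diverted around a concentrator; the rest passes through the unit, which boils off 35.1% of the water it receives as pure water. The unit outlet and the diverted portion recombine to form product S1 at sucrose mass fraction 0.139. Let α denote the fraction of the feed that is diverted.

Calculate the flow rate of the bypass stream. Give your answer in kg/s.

258.5 kg/s

All 422×0.128 = 54.016 kg/s of sucrose reaches S1, so S1 = 54.016/0.139 = 388.6 kg/s and vapour = 33.396 kg/s.
The evaporator receives (1−α)·422 of feed at 0.582 water and removes 0.351 of that water:
0.351×0.582×(1−α)×422 = 33.396
(1−α) = 33.396/86.207 = 0.3874;  α = 0.6126.
Bypass flow = 0.6126×422 = 258.52 kg/s.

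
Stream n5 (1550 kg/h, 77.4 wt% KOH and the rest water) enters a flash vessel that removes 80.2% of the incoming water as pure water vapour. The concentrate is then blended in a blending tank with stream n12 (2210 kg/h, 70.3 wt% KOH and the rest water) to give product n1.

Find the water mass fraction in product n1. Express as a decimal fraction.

Vapour removed = 0.802×0.226×1550 = 280.94 kg/h; concentrate = 1269.1 kg/h.
water reaching the mixer = 69.359 (from concentrate) + 2210×0.297 = 725.73 kg/h.
Product flow = 1269.1 + 2210 = 3479.1 kg/h; water fraction = 0.2086.

0.2086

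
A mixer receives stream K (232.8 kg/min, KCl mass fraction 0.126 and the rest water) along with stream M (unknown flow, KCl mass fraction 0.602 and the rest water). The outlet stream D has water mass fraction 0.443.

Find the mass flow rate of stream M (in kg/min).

2230 kg/min

Let M be the unknown flow. Total out = 232.8 + M.
water balance: 203.47 + 0.398·M = 0.443·(232.8 + M)
(0.398 − 0.443)·M = 0.443×232.8 − 203.47 = -100.34
M = -100.34 / -0.045 = 2229.7 kg/min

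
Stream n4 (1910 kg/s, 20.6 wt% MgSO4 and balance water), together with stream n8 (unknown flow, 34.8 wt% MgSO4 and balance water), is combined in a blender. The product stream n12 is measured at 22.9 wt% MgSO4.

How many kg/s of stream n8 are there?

Let n8 be the unknown flow. Total out = 1910 + n8.
MgSO4 balance: 393.46 + 0.348·n8 = 0.229·(1910 + n8)
(0.348 − 0.229)·n8 = 0.229×1910 − 393.46 = 43.93
n8 = 43.93 / 0.119 = 369.16 kg/s

369.2 kg/s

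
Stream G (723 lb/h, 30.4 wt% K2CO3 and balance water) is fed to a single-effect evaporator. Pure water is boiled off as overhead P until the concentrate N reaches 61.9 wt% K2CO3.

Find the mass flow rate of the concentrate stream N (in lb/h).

355.1 lb/h

K2CO3 is conserved: 723×0.304 = 219.79 lb/h all reports to the concentrate.
Concentrate = 219.79/(target fraction) = 355.08 lb/h.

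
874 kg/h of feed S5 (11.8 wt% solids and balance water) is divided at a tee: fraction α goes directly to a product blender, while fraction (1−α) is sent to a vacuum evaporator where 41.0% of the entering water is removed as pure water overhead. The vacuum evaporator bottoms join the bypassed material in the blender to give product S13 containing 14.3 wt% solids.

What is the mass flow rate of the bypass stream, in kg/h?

All 874×0.118 = 103.13 kg/h of solids reaches S13, so S13 = 103.13/0.143 = 721.2 kg/h and vapour = 152.8 kg/h.
The evaporator receives (1−α)·874 of feed at 0.882 water and removes 0.410 of that water:
0.410×0.882×(1−α)×874 = 152.8
(1−α) = 152.8/316.06 = 0.4834;  α = 0.5166.
Bypass flow = 0.5166×874 = 451.46 kg/h.

451.5 kg/h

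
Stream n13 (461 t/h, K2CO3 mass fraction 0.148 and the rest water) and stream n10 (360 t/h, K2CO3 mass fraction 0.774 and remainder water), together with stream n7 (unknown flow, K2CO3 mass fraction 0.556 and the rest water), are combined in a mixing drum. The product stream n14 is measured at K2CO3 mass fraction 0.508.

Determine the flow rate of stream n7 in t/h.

1462 t/h

Let n7 be the unknown flow. Total out = 821 + n7.
K2CO3 balance: 346.87 + 0.556·n7 = 0.508·(821 + n7)
(0.556 − 0.508)·n7 = 0.508×821 − 346.87 = 70.2
n7 = 70.2 / 0.048 = 1462.5 t/h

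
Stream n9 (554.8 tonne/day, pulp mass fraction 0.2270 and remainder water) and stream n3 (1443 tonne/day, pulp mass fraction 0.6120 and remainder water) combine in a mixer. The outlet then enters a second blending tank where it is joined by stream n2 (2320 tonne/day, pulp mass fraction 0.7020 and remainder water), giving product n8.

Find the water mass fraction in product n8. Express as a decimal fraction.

Overall, product flow = 4317.8 tonne/day.
water in = 554.8×0.773 + 1443×0.388 + 2320×0.298 = 1680.1 tonne/day.
water fraction in n8 = 0.3891.

0.3891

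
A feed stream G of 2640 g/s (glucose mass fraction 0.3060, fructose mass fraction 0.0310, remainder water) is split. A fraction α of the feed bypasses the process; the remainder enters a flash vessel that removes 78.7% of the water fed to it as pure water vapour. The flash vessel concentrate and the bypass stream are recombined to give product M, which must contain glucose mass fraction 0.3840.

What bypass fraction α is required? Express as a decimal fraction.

All 2640×0.306 = 807.84 g/s of glucose reaches M, so M = 807.84/0.384 = 2103.8 g/s and vapour = 536.25 g/s.
The evaporator receives (1−α)·2640 of feed at 0.663 water and removes 0.787 of that water:
0.787×0.663×(1−α)×2640 = 536.25
(1−α) = 536.25/1377.5 = 0.3893;  α = 0.6107.

0.611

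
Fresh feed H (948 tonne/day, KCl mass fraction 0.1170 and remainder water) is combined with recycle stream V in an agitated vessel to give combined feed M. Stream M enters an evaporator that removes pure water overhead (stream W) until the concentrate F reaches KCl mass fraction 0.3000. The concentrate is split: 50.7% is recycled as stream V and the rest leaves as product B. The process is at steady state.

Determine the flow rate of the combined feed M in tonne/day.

Overall KCl balance (none leaves overhead): KCl in fresh feed = KCl in product, i.e. 948×0.117 = (1−0.507)·F·0.300.
F = 110.92/(0.300×0.493) = 749.94 tonne/day.
Recycle V = 0.507×749.94 = 380.22 tonne/day.
Combined feed M = 948 + 380.22 = 1328.2 tonne/day.

1328 tonne/day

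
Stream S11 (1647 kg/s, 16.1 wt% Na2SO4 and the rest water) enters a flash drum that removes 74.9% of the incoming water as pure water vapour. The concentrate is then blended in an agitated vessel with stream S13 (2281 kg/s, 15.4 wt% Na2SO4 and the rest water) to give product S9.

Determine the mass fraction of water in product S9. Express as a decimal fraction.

Vapour removed = 0.749×0.839×1647 = 1035 kg/s; concentrate = 612.01 kg/s.
water reaching the mixer = 346.84 (from concentrate) + 2281×0.846 = 2276.6 kg/s.
Product flow = 612.01 + 2281 = 2893 kg/s; water fraction = 0.7869.

0.7869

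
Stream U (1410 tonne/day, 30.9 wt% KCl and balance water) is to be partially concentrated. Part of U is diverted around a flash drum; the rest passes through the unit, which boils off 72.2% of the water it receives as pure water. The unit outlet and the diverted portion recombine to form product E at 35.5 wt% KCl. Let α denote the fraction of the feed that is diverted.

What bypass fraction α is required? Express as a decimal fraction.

0.740

All 1410×0.309 = 435.69 tonne/day of KCl reaches E, so E = 435.69/0.355 = 1227.3 tonne/day and vapour = 182.7 tonne/day.
The evaporator receives (1−α)·1410 of feed at 0.691 water and removes 0.722 of that water:
0.722×0.691×(1−α)×1410 = 182.7
(1−α) = 182.7/703.45 = 0.2597;  α = 0.7403.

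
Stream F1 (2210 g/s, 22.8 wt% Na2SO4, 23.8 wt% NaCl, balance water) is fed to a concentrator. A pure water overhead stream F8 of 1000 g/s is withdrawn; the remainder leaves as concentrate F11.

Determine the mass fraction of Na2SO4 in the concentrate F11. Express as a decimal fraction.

Na2SO4 is not removed: 2210×0.228 = 503.88 g/s of Na2SO4 enters F11.
Concentrate = 2210 − 1000 = 1210 g/s.
Mass fraction = 503.88/1210 = 0.416.

0.416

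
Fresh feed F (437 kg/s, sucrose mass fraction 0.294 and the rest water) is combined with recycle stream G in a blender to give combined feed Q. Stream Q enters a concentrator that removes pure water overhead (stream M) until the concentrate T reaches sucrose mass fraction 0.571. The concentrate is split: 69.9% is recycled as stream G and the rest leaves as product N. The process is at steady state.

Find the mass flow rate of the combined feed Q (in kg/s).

Overall sucrose balance (none leaves overhead): sucrose in fresh feed = sucrose in product, i.e. 437×0.294 = (1−0.699)·T·0.571.
T = 128.48/(0.571×0.301) = 747.53 kg/s.
Recycle G = 0.699×747.53 = 522.52 kg/s.
Combined feed Q = 437 + 522.52 = 959.52 kg/s.

959.5 kg/s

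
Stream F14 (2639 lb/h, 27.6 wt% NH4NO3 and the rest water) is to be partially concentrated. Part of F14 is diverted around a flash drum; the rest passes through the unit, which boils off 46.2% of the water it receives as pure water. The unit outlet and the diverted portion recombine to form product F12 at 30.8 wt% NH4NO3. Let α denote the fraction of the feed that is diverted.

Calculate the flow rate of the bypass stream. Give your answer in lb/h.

All 2639×0.276 = 728.36 lb/h of NH4NO3 reaches F12, so F12 = 728.36/0.308 = 2364.8 lb/h and vapour = 274.18 lb/h.
The evaporator receives (1−α)·2639 of feed at 0.724 water and removes 0.462 of that water:
0.462×0.724×(1−α)×2639 = 274.18
(1−α) = 274.18/882.71 = 0.3106;  α = 0.6894.
Bypass flow = 0.6894×2639 = 1819.3 lb/h.

1819 lb/h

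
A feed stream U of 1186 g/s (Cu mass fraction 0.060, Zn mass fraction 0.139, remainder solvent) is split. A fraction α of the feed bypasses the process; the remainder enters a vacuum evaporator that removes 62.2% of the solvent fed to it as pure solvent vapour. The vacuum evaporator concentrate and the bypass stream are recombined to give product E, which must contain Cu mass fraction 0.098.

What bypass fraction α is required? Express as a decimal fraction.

0.222

All 1186×0.060 = 71.16 g/s of Cu reaches E, so E = 71.16/0.098 = 726.12 g/s and vapour = 459.88 g/s.
The evaporator receives (1−α)·1186 of feed at 0.801 solvent and removes 0.622 of that solvent:
0.622×0.801×(1−α)×1186 = 459.88
(1−α) = 459.88/590.89 = 0.7783;  α = 0.2217.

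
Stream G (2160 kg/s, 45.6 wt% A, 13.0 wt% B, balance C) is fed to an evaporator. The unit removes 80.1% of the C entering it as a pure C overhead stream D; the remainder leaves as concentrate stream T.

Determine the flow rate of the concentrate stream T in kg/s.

1444 kg/s

C entering = 2160×0.414 = 894.24 kg/s; overhead removed = 0.801×894.24 = 716.29 kg/s.
Concentrate = 2160 − 716.29 = 1443.7 kg/s.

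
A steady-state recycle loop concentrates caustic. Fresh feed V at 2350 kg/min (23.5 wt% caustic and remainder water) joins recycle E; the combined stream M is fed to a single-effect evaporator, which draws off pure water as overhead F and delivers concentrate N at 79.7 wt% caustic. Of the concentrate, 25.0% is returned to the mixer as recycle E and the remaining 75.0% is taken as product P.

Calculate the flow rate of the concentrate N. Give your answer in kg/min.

923.9 kg/min

Overall caustic balance (none leaves overhead): caustic in fresh feed = caustic in product, i.e. 2350×0.235 = (1−0.250)·N·0.797.
N = 552.25/(0.797×0.750) = 923.88 kg/min.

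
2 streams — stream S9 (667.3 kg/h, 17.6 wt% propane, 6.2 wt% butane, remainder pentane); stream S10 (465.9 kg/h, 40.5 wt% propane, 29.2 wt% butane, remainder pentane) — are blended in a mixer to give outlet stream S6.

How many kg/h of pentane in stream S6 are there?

649.7 kg/h

pentane out = pentane in = 667.3×0.762 + 465.9×0.303 = 649.65 kg/h.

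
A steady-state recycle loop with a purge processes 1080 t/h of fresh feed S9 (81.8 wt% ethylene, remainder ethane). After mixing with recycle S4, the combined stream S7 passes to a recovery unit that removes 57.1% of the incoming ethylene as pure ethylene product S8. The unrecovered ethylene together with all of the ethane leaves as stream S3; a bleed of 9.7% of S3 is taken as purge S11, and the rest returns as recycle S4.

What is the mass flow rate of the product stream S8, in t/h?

823.4 t/h

ethylene in S7: m_A = 1080×0.818 + (1−0.097)·(1−0.571)·m_A, so m_A = 883.44/0.6126 = 1442.1 t/h.
Product S8 = 0.571×1442.1 = 823.43 t/h.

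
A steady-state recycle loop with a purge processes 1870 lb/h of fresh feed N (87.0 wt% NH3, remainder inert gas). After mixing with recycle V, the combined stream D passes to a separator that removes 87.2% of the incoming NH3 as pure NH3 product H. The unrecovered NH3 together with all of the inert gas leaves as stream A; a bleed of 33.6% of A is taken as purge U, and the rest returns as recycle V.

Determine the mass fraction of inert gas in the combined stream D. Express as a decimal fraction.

0.289

inert gas enters only via N and leaves only via the purge: 1870×0.130 = 0.336×(inert gas in A), and the separator passes all inert gas, so inert gas in D = inert gas in A = 723.51 lb/h.
NH3 in D: m_A = 1870×0.870 + (1−0.336)·(1−0.872)·m_A, so m_A = 1626.9/0.9150 = 1778 lb/h.
D = 1778 + 723.51 = 2501.5 lb/h.
inert gas fraction in D = 723.51/2501.5 = 0.289.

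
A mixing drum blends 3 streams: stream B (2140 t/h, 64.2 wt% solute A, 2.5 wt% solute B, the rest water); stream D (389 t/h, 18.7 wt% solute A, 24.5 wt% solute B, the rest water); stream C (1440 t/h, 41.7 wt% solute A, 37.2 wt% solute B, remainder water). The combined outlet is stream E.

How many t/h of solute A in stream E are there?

2047 t/h

solute A out = solute A in = 2140×0.642 + 389×0.187 + 1440×0.417 = 2047.1 t/h.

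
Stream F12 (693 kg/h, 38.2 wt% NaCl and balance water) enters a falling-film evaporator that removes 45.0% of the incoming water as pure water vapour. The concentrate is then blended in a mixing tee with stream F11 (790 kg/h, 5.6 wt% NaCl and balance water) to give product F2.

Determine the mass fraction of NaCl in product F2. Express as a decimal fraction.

0.2395

Vapour removed = 0.450×0.618×693 = 192.72 kg/h; concentrate = 500.28 kg/h.
NaCl reaching the mixer = 264.73 (from concentrate) + 790×0.056 = 308.97 kg/h.
Product flow = 500.28 + 790 = 1290.3 kg/h; NaCl fraction = 0.2395.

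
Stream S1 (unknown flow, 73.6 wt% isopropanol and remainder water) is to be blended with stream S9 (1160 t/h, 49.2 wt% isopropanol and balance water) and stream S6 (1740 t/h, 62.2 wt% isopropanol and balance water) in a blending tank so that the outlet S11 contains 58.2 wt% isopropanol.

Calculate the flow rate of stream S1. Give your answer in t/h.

Let S1 be the unknown flow. Total out = 2900 + S1.
isopropanol balance: 1653 + 0.736·S1 = 0.582·(2900 + S1)
(0.736 − 0.582)·S1 = 0.582×2900 − 1653 = 34.8
S1 = 34.8 / 0.154 = 225.97 t/h

226 t/h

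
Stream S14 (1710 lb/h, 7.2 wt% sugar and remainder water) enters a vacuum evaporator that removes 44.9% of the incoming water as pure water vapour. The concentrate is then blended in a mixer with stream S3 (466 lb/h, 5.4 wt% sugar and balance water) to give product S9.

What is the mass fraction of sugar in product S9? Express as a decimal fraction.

0.1013

Vapour removed = 0.449×0.928×1710 = 712.51 lb/h; concentrate = 997.49 lb/h.
sugar reaching the mixer = 123.12 (from concentrate) + 466×0.054 = 148.28 lb/h.
Product flow = 997.49 + 466 = 1463.5 lb/h; sugar fraction = 0.1013.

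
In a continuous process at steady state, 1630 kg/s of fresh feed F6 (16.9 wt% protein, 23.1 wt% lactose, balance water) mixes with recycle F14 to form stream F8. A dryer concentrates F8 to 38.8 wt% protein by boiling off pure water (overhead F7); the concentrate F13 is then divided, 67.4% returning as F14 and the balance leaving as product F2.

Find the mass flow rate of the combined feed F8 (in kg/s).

3098 kg/s

Overall protein balance (none leaves overhead): protein in fresh feed = protein in product, i.e. 1630×0.169 = (1−0.674)·F13·0.388.
F13 = 275.47/(0.388×0.326) = 2177.8 kg/s.
Recycle F14 = 0.674×2177.8 = 1467.9 kg/s.
Combined feed F8 = 1630 + 1467.9 = 3097.9 kg/s.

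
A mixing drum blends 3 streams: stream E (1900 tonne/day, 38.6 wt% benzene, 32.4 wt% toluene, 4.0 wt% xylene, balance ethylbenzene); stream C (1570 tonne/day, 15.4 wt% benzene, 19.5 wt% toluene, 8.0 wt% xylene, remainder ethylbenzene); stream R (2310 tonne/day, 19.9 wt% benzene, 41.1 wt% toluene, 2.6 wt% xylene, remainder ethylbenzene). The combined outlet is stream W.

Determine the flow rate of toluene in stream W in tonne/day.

toluene out = toluene in = 1900×0.324 + 1570×0.195 + 2310×0.411 = 1871.2 tonne/day.

1871 tonne/day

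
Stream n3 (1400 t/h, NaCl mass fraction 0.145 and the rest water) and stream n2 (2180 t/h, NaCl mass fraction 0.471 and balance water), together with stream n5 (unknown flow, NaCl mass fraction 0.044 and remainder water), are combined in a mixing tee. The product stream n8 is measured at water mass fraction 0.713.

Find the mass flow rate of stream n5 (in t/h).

832.6 t/h

Let n5 be the unknown flow. Total out = 3580 + n5.
water balance: 2350.2 + 0.956·n5 = 0.713·(3580 + n5)
(0.956 − 0.713)·n5 = 0.713×3580 − 2350.2 = 202.32
n5 = 202.32 / 0.243 = 832.59 t/h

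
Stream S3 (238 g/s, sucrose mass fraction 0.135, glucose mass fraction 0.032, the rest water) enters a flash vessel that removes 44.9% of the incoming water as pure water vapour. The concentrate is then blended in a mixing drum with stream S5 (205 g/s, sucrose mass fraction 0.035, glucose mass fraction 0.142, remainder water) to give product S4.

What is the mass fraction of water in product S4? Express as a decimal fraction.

Vapour removed = 0.449×0.833×238 = 89.016 g/s; concentrate = 148.98 g/s.
water reaching the mixer = 109.24 (from concentrate) + 205×0.823 = 277.95 g/s.
Product flow = 148.98 + 205 = 353.98 g/s; water fraction = 0.785.

0.785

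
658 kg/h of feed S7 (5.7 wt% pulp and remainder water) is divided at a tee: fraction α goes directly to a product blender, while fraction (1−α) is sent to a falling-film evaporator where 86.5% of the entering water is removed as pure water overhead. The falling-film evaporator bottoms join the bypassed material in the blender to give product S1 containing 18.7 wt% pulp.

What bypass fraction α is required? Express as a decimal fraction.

All 658×0.057 = 37.506 kg/h of pulp reaches S1, so S1 = 37.506/0.187 = 200.57 kg/h and vapour = 457.43 kg/h.
The evaporator receives (1−α)·658 of feed at 0.943 water and removes 0.865 of that water:
0.865×0.943×(1−α)×658 = 457.43
(1−α) = 457.43/536.73 = 0.8523;  α = 0.1477.

0.148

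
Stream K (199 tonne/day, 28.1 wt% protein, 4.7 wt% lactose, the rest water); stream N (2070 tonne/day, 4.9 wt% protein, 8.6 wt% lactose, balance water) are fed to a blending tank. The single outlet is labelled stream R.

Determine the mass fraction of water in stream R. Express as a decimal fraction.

0.8481

Total flow out = 199 + 2070 = 2269 tonne/day.
water in = 199×0.672 + 2070×0.865 = 1924.3 tonne/day.
water mass fraction in R = 1924.3/2269 = 0.8481.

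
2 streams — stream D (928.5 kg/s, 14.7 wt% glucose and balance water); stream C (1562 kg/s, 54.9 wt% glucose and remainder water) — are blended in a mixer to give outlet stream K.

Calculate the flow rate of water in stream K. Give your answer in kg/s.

1496 kg/s

water out = water in = 928.5×0.853 + 1562×0.451 = 1496.5 kg/s.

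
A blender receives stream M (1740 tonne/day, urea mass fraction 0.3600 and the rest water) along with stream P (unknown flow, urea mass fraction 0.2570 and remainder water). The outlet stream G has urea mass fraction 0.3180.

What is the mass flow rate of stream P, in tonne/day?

1198 tonne/day

Let P be the unknown flow. Total out = 1740 + P.
urea balance: 626.4 + 0.257·P = 0.318·(1740 + P)
(0.257 − 0.318)·P = 0.318×1740 − 626.4 = -73.08
P = -73.08 / -0.061 = 1198 tonne/day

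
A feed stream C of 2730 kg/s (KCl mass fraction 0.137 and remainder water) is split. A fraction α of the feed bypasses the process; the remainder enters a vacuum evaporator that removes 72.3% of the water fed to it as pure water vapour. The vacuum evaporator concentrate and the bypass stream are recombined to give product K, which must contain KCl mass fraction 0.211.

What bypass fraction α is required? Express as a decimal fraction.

0.438

All 2730×0.137 = 374.01 kg/s of KCl reaches K, so K = 374.01/0.211 = 1772.6 kg/s and vapour = 957.44 kg/s.
The evaporator receives (1−α)·2730 of feed at 0.863 water and removes 0.723 of that water:
0.723×0.863×(1−α)×2730 = 957.44
(1−α) = 957.44/1703.4 = 0.5621;  α = 0.4379.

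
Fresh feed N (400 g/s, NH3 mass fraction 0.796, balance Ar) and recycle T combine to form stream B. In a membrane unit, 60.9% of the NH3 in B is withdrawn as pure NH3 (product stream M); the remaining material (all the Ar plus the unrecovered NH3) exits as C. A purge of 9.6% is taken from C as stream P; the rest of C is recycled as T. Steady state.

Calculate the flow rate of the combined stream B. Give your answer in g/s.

1342 g/s

Ar enters only via N and leaves only via the purge: 400×0.204 = 0.096×(Ar in C), and the membrane unit passes all Ar, so Ar in B = Ar in C = 850 g/s.
NH3 in B: m_A = 400×0.796 + (1−0.096)·(1−0.609)·m_A, so m_A = 318.4/0.6465 = 492.47 g/s.
B = 492.47 + 850 = 1342.5 g/s.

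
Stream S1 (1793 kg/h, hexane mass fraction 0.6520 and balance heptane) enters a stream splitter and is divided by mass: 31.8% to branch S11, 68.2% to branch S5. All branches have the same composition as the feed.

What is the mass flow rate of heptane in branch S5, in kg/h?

425.5 kg/h

Branch S5 total = 0.682×1793 = 1222.8 kg/h.
heptane in S5 = 0.348×1222.8 = 425.54 kg/h.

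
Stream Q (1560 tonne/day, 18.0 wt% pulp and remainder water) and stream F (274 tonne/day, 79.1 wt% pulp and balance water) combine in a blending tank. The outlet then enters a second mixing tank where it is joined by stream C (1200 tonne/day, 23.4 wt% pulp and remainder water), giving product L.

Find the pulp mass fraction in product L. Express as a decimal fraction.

0.257

Overall, product flow = 3034 tonne/day.
pulp in = 1560×0.180 + 274×0.791 + 1200×0.234 = 778.33 tonne/day.
pulp fraction in L = 0.257.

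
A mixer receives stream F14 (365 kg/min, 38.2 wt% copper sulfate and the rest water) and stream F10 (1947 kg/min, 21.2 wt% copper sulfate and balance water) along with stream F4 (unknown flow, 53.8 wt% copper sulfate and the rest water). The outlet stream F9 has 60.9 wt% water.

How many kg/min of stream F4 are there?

2393 kg/min

Let F4 be the unknown flow. Total out = 2312 + F4.
water balance: 1759.8 + 0.462·F4 = 0.609·(2312 + F4)
(0.462 − 0.609)·F4 = 0.609×2312 − 1759.8 = -351.8
F4 = -351.8 / -0.147 = 2393.2 kg/min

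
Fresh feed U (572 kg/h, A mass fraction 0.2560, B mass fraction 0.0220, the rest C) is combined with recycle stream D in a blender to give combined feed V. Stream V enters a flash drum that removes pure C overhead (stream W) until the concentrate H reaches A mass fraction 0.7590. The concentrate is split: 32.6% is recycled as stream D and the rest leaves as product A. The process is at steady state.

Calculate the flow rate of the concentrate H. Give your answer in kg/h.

286.2 kg/h

Overall A balance (none leaves overhead): A in fresh feed = A in product, i.e. 572×0.256 = (1−0.326)·H·0.759.
H = 146.43/(0.759×0.674) = 286.24 kg/h.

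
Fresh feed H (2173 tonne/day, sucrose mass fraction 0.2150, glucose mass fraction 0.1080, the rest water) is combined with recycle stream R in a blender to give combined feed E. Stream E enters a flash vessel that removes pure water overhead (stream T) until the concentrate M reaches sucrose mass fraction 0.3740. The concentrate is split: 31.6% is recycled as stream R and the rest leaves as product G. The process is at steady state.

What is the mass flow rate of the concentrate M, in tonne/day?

Overall sucrose balance (none leaves overhead): sucrose in fresh feed = sucrose in product, i.e. 2173×0.215 = (1−0.316)·M·0.374.
M = 467.19/(0.374×0.684) = 1826.3 tonne/day.

1826 tonne/day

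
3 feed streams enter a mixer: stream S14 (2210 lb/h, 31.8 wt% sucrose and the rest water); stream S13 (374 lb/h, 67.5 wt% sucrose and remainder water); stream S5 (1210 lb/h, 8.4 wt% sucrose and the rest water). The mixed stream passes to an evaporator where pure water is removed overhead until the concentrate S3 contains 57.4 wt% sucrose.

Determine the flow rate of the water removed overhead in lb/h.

sucrose entering = 2210×0.318 + 374×0.675 + 1210×0.084 = 1056.9 lb/h.
All sucrose reports to S3, so S3 = 1056.9/0.574 = 1841.2 lb/h.
Total feed = 3794 lb/h; overhead = 3794 − 1841.2 = 1952.8 lb/h.

1953 lb/h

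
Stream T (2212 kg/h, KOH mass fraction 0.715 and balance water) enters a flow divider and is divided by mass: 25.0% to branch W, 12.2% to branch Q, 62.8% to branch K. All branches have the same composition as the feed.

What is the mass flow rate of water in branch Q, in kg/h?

76.91 kg/h

Branch Q total = 0.122×2212 = 269.86 kg/h.
water in Q = 0.285×269.86 = 76.911 kg/h.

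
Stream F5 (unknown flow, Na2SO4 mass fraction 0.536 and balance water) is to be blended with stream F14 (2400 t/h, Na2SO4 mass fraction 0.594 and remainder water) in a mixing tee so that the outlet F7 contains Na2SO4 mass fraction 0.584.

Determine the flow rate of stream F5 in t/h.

500 t/h

Let F5 be the unknown flow. Total out = 2400 + F5.
Na2SO4 balance: 1425.6 + 0.536·F5 = 0.584·(2400 + F5)
(0.536 − 0.584)·F5 = 0.584×2400 − 1425.6 = -24
F5 = -24 / -0.048 = 500 t/h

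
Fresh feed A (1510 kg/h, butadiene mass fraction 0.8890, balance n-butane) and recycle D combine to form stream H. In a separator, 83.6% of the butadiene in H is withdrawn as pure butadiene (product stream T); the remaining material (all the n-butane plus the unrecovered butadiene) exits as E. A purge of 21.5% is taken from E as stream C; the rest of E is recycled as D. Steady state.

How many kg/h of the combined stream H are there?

n-butane enters only via A and leaves only via the purge: 1510×0.111 = 0.215×(n-butane in E), and the separator passes all n-butane, so n-butane in H = n-butane in E = 779.58 kg/h.
butadiene in H: m_A = 1510×0.889 + (1−0.215)·(1−0.836)·m_A, so m_A = 1342.4/0.8713 = 1540.7 kg/h.
H = 1540.7 + 779.58 = 2320.3 kg/h.

2320 kg/h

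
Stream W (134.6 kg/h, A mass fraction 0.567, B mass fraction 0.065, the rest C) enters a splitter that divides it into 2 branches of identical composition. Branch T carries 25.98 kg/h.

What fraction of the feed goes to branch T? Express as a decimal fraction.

0.193

Fraction to T = 25.98/134.6 = 0.1930.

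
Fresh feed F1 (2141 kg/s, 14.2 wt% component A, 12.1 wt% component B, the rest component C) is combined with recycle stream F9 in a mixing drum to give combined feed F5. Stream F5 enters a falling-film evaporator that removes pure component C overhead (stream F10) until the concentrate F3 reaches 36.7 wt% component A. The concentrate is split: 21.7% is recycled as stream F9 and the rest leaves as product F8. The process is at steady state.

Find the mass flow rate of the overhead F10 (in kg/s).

1313 kg/s

Overall component A balance (none leaves overhead): component A in fresh feed = component A in product, i.e. 2141×0.142 = (1−0.217)·F3·0.367.
F3 = 304.02/(0.367×0.783) = 1058 kg/s.
Recycle F9 = 0.217×1058 = 229.58 kg/s.
Combined feed F5 = 2141 + 229.58 = 2370.6 kg/s.
Overhead F10 = F5 − F3 = 2370.6 − 1058 = 1312.6 kg/s.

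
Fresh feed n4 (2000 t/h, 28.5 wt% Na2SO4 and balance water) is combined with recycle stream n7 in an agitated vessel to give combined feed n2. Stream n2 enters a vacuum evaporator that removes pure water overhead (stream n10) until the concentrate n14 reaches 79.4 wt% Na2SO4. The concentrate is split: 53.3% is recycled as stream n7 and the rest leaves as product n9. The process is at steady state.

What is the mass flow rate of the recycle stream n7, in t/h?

Overall Na2SO4 balance (none leaves overhead): Na2SO4 in fresh feed = Na2SO4 in product, i.e. 2000×0.285 = (1−0.533)·n14·0.794.
n14 = 570/(0.794×0.467) = 1537.2 t/h.
Recycle n7 = 0.533×1537.2 = 819.34 t/h.

819.3 t/h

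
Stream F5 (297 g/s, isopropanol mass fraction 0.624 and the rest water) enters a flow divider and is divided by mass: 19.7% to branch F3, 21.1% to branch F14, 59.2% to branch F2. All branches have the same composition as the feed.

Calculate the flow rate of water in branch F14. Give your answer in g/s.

23.56 g/s

Branch F14 total = 0.211×297 = 62.667 g/s.
water in F14 = 0.376×62.667 = 23.563 g/s.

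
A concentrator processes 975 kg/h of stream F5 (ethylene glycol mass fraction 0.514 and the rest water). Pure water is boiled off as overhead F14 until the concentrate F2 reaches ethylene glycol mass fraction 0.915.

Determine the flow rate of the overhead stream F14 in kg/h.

427.3 kg/h

ethylene glycol is conserved: 975×0.514 = 501.15 kg/h all reports to the concentrate.
Concentrate = 501.15/(target fraction) = 547.7 kg/h.
Overhead = 975 − 547.7 = 427.3 kg/h.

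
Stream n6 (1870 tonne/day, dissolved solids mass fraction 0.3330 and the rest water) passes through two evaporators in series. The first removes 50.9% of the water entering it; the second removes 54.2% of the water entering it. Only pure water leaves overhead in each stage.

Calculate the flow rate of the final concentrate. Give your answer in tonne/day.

water in feed = 1870×0.667 = 1247.3 tonne/day.
After stage 1: water left = (1−0.509)×1247.3 = 612.42; stream total = 1235.1 tonne/day.
After stage 2: water left = (1−0.542)×612.42 = 280.49; final concentrate = 903.2 tonne/day.

903.2 tonne/day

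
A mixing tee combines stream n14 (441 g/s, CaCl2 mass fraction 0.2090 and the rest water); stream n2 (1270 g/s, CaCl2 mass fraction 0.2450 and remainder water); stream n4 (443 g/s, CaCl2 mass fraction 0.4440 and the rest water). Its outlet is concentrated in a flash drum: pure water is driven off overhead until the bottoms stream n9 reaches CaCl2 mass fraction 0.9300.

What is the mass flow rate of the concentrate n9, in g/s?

CaCl2 entering = 441×0.209 + 1270×0.245 + 443×0.444 = 600.01 g/s.
All CaCl2 reports to n9, so n9 = 600.01/0.930 = 645.17 g/s.

645.2 g/s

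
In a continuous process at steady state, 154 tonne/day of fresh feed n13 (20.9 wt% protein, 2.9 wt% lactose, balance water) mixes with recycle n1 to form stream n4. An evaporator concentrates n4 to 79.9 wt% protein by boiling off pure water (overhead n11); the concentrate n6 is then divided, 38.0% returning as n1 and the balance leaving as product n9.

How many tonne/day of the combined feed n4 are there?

178.7 tonne/day

Overall protein balance (none leaves overhead): protein in fresh feed = protein in product, i.e. 154×0.209 = (1−0.380)·n6·0.799.
n6 = 32.186/(0.799×0.620) = 64.972 tonne/day.
Recycle n1 = 0.380×64.972 = 24.689 tonne/day.
Combined feed n4 = 154 + 24.689 = 178.69 tonne/day.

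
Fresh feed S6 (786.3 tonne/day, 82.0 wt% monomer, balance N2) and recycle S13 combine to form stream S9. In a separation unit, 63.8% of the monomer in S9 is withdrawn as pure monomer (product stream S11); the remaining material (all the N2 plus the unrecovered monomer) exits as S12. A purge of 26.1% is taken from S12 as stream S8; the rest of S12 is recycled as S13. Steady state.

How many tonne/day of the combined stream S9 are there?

1423 tonne/day

N2 enters only via S6 and leaves only via the purge: 786.3×0.180 = 0.261×(N2 in S12), and the separation unit passes all N2, so N2 in S9 = N2 in S12 = 542.28 tonne/day.
monomer in S9: m_A = 786.3×0.820 + (1−0.261)·(1−0.638)·m_A, so m_A = 644.77/0.7325 = 880.25 tonne/day.
S9 = 880.25 + 542.28 = 1422.5 tonne/day.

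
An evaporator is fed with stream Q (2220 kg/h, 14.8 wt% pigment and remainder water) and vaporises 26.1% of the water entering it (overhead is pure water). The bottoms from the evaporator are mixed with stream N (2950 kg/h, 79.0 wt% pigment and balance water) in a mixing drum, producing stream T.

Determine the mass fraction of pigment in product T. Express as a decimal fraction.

0.569

Vapour removed = 0.261×0.852×2220 = 493.67 kg/h; concentrate = 1726.3 kg/h.
pigment reaching the mixer = 328.56 (from concentrate) + 2950×0.790 = 2659.1 kg/h.
Product flow = 1726.3 + 2950 = 4676.3 kg/h; pigment fraction = 0.569.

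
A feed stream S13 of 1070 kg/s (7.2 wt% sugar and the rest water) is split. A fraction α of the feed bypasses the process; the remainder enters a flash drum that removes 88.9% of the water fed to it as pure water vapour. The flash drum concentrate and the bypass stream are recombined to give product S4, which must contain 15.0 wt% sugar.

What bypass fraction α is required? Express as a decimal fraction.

0.370

All 1070×0.072 = 77.04 kg/s of sugar reaches S4, so S4 = 77.04/0.150 = 513.6 kg/s and vapour = 556.4 kg/s.
The evaporator receives (1−α)·1070 of feed at 0.928 water and removes 0.889 of that water:
0.889×0.928×(1−α)×1070 = 556.4
(1−α) = 556.4/882.74 = 0.6303;  α = 0.3697.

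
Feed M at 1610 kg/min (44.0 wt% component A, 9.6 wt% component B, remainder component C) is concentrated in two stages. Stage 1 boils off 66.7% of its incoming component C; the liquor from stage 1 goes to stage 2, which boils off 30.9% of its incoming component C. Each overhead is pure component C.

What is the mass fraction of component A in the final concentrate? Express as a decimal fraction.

0.6845

component C in feed = 1610×0.464 = 747.04 kg/min.
After stage 1: component C left = (1−0.667)×747.04 = 248.76; stream total = 1111.7 kg/min.
After stage 2: component C left = (1−0.309)×248.76 = 171.9; final concentrate = 1034.9 kg/min.
component A fraction = 708.4/1034.9 = 0.6845.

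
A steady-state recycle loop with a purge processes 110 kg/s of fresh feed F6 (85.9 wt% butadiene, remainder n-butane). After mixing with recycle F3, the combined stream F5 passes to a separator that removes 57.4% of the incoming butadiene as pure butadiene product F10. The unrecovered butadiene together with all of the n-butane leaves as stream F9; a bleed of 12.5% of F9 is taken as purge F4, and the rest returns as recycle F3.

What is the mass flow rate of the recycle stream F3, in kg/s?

n-butane enters only via F6 and leaves only via the purge: 110×0.141 = 0.125×(n-butane in F9), and the separator passes all n-butane, so n-butane in F5 = n-butane in F9 = 124.08 kg/s.
butadiene in F5: m_A = 110×0.859 + (1−0.125)·(1−0.574)·m_A, so m_A = 94.49/0.6272 = 150.64 kg/s.
F9 = (1−0.574)×150.64 + 124.08 = 188.25 kg/s.
Recycle F3 = (1−0.125)×188.25 = 164.72 kg/s.

164.7 kg/s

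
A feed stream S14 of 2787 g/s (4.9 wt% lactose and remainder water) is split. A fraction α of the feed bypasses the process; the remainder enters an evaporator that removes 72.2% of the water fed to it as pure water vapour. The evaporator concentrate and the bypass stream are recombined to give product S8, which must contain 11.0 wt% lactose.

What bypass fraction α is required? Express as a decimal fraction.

All 2787×0.049 = 136.56 g/s of lactose reaches S8, so S8 = 136.56/0.110 = 1241.5 g/s and vapour = 1545.5 g/s.
The evaporator receives (1−α)·2787 of feed at 0.951 water and removes 0.722 of that water:
0.722×0.951×(1−α)×2787 = 1545.5
(1−α) = 1545.5/1913.6 = 0.8076;  α = 0.1924.

0.192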